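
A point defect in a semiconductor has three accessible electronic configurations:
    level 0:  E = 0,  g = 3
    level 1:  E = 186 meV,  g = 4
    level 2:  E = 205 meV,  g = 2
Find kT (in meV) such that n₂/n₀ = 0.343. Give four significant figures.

n₂/n₀ = (g₂/g₀) exp[−(E₂−E₀)/kT] = 0.343.
⇒ (E₂−E₀)/kT = ln((2/3)/0.343) = ln(1.94363) = 0.664557.
kT = 205 meV / 0.664557 = 308.5 meV.

308.5 meV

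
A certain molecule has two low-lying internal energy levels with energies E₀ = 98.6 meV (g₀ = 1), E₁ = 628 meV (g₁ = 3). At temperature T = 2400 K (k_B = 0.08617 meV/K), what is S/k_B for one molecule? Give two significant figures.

0.69

k_BT = 0.08617 × 2400 K = 206.8 meV.
Eᵢ/kT = 0.4768, 3.037.
Z = Σ gᵢe^(−Eᵢ/kT) = 1·e^(−0.4768) + 3·e^(−3.037) = 0.6208 + 0.1439 = 0.7647.
⟨E⟩ = Σ EᵢPᵢ = 198.2 meV.
S/k_B = ln Z + ⟨E⟩/kT = ln(0.7647) + 198.2/206.8 = -0.2683 + 0.9584 = 0.69.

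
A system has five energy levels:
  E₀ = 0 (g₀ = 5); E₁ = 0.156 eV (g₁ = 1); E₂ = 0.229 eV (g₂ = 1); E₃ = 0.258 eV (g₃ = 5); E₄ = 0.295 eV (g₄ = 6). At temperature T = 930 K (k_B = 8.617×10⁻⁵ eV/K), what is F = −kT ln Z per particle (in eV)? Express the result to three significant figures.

-0.137 eV

k_BT = 8.617×10⁻⁵ × 930 K = 0.080138 eV.
Eᵢ/kT = 0, 1.9466, 2.8576, 3.2194, 3.6812.
Z = Σ gᵢe^(−Eᵢ/kT) = 5·e^(−0) + 1·e^(−1.9466) + 1·e^(−2.8576) + 5·e^(−3.2194) + 6·e^(−3.6812) = 5.0000 + 0.14276 + 0.057406 + 0.19990 + 0.15116 = 5.5512.
F = −kT ln Z = −0.080138 × ln(5.5512) = −0.080138 × 1.7140 = -0.137 eV.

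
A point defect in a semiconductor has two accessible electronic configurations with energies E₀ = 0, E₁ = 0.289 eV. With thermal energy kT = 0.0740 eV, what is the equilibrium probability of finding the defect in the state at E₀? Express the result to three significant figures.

0.980

Eᵢ/kT = 0, 3.9054.
Z = Σ e^(−Eᵢ/kT) = e^(−0) + e^(−3.9054) = 1.0000 + 0.020133 = 1.0201.
P₀ = e^(−E₀/kT) / Z = 1.0000/1.0201 = 0.980.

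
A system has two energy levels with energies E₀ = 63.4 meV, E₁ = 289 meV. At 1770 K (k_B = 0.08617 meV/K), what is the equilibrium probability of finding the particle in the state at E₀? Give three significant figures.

k_BT = 0.08617 × 1770 K = 152.52 meV.
Eᵢ/kT = 0.41568, 1.8948.
Z = Σ e^(−Eᵢ/kT) = e^(−0.41568) + e^(−1.8948) = 0.65989 + 0.15035 = 0.81024.
P₀ = e^(−E₀/kT) / Z = 0.65989/0.81024 = 0.814.

0.814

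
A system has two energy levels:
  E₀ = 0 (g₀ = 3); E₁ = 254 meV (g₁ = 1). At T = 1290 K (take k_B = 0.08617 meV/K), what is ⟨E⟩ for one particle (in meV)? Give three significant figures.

8.33 meV

k_BT = 0.08617 × 1290 K = 111.16 meV.
Eᵢ/kT = 0, 2.2850.
Z = Σ gᵢe^(−Eᵢ/kT) = 3·e^(−0) + 1·e^(−2.2850) = 3.0000 + 0.10177 = 3.1018.
⟨E⟩ = Σ Eᵢ gᵢe^(−Eᵢ/kT) / Z = (0·3.0000 + 254·0.10177) / 3.1018 = 8.33 meV.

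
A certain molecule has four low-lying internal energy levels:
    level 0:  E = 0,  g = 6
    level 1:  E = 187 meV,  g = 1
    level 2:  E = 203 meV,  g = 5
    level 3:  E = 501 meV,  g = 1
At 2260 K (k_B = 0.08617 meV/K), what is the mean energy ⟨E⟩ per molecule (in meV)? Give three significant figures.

56.9 meV

k_BT = 0.08617 × 2260 K = 194.74 meV.
Eᵢ/kT = 0, 0.96025, 1.0424, 2.5727.
Z = Σ gᵢe^(−Eᵢ/kT) = 6·e^(−0) + 1·e^(−0.96025) + 5·e^(−1.0424) + 1·e^(−2.5727) = 6.0000 + 0.38280 + 1.7630 + 0.076329 = 8.2221.
⟨E⟩ = Σ Eᵢ gᵢe^(−Eᵢ/kT) / Z = (0·6.0000 + 187·0.38280 + 203·1.7630 + 501·0.076329) / 8.2221 = 56.9 meV.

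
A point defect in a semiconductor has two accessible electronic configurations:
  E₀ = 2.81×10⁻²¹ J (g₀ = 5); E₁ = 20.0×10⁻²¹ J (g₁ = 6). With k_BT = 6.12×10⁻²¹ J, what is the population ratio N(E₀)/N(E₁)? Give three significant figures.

13.8

n₀/n₁ = (g₀/g₁) exp[−(E₀−E₁)/kT] = (5/6) × exp(−(-17.19 ×10⁻²¹ J)/(6.12 ×10⁻²¹ J)) = (5/6) × exp(2.8088) = 13.8.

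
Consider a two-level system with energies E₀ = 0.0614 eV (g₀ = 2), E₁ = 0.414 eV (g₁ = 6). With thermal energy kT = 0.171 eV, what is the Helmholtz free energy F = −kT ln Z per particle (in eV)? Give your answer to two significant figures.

Eᵢ/kT = 0.3591, 2.421.
Z = Σ gᵢe^(−Eᵢ/kT) = 2·e^(−0.3591) + 6·e^(−2.421) = 1.397 + 0.5330 = 1.930.
F = −kT ln Z = −0.171 × ln(1.930) = −0.171 × 0.6575 = -0.11 eV.

-0.11 eV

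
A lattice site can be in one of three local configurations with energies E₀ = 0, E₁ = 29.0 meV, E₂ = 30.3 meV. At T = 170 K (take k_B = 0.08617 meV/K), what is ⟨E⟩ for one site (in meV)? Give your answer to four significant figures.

6.196 meV

k_BT = 0.08617 × 170 K = 14.6489 meV.
Eᵢ/kT = 0, 1.97967, 2.06841.
Z = Σ e^(−Eᵢ/kT) = e^(−0) + e^(−1.97967) + e^(−2.06841) = 1.00000 + 0.138115 + 0.126387 = 1.26450.
⟨E⟩ = Σ Eᵢ e^(−Eᵢ/kT) / Z = (0·1.00000 + 29.0·0.138115 + 30.3·0.126387) / 1.26450 = 6.196 meV.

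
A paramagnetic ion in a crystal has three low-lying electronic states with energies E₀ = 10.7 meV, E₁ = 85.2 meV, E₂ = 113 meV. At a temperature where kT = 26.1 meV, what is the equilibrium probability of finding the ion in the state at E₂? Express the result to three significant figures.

Eᵢ/kT = 0.40996, 3.2644, 4.3295.
Z = Σ e^(−Eᵢ/kT) = e^(−0.40996) + e^(−3.2644) + e^(−4.3295) = 0.66368 + 0.038220 + 0.013174 = 0.71507.
P₂ = e^(−E₂/kT) / Z = 0.013174/0.71507 = 0.0184.

0.0184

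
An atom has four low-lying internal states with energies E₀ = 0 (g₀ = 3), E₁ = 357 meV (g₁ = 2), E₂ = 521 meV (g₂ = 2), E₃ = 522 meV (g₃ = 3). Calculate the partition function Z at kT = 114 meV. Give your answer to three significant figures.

Z = 3.14

Eᵢ/kT = 0, 3.1316, 4.5702, 4.5789.
Z = Σ gᵢe^(−Eᵢ/kT) = 3·e^(−0) + 2·e^(−3.1316) + 2·e^(−4.5702) + 3·e^(−4.5789) = 3.0000 + 0.087296 + 0.020712 + 0.030799 = 3.1388.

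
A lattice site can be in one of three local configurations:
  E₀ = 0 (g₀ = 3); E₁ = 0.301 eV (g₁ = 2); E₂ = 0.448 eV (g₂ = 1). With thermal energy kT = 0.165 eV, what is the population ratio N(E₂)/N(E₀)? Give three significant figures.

n₂/n₀ = (g₂/g₀) exp[−(E₂−E₀)/kT] = (1/3) × exp(−(0.448 eV)/(0.165 eV)) = (1/3) × exp(-2.7152) = 0.0221.

0.0221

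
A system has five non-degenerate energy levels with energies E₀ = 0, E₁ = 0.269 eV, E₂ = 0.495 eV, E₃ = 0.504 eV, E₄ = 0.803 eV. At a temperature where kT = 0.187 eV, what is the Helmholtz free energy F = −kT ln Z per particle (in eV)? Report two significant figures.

-0.061 eV

Eᵢ/kT = 0, 1.439, 2.647, 2.695, 4.294.
Z = Σ e^(−Eᵢ/kT) = e^(−0) + e^(−1.439) + e^(−2.647) + e^(−2.695) + e^(−4.294) = 1.000 + 0.2372 + 0.07086 + 0.06754 + 0.01365 = 1.389.
F = −kT ln Z = −0.187 × ln(1.389) = −0.187 × 0.3286 = -0.061 eV.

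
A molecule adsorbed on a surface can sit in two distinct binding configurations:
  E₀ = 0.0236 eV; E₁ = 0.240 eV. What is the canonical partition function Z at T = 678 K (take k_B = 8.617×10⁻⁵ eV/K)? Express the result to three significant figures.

k_BT = 8.617×10⁻⁵ × 678 K = 0.058423 eV.
Eᵢ/kT = 0.40395, 4.1080.
Z = Σ e^(−Eᵢ/kT) = e^(−0.40395) + e^(−4.1080) = 0.66768 + 0.016441 = 0.68412.

Z = 0.684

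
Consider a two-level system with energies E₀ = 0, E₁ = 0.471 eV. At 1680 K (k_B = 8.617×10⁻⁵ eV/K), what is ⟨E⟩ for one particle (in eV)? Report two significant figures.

0.018 eV

k_BT = 8.617×10⁻⁵ × 1680 K = 0.1448 eV.
Eᵢ/kT = 0, 3.253.
Z = Σ e^(−Eᵢ/kT) = e^(−0) + e^(−3.253) = 1.000 + 0.03866 = 1.039.
⟨E⟩ = Σ Eᵢ e^(−Eᵢ/kT) / Z = (0·1.000 + 0.471·0.03866) / 1.039 = 0.018 eV.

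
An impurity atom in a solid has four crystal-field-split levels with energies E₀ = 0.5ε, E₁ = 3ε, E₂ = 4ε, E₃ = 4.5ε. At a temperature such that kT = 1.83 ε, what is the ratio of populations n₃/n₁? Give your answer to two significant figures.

n₃/n₁ = exp[−(E₃−E₁)/kT] = exp(−(1.5ε)/(1.83ε)) = exp(-0.8197) = 0.44.

0.44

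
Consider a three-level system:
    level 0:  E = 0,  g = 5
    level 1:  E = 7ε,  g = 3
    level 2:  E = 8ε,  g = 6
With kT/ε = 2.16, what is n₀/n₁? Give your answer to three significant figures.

42.6

n₀/n₁ = (g₀/g₁) exp[−(E₀−E₁)/kT] = (5/3) × exp(−(-7ε)/(2.16ε)) = (5/3) × exp(3.2407) = 42.6.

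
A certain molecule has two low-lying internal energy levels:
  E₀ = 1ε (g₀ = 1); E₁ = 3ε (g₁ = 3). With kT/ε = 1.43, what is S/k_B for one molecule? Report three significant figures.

Eᵢ/kT = 0.69930, 2.0979.
Z = Σ gᵢe^(−Eᵢ/kT) = 1·e^(−0.69930) + 3·e^(−2.0979) = 0.49693 + 0.36814 = 0.86507.
⟨E⟩ = Σ EᵢPᵢ = 1.8511 ε.
S/k_B = ln Z + ⟨E⟩/kT = ln(0.86507) + 1.8511/1.43 = -0.14494 + 1.2945 = 1.15.

1.15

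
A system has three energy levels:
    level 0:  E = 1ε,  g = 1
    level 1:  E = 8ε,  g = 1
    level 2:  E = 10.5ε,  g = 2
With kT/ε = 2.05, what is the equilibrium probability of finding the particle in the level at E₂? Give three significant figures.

0.0185

Eᵢ/kT = 0.48780, 3.9024, 5.1220.
Z = Σ gᵢe^(−Eᵢ/kT) = 1·e^(−0.48780) + 1·e^(−3.9024) + 2·e^(−5.1220) = 0.61398 + 0.020193 + 0.011928 = 0.64610.
P₂ = g₂ e^(−E₂/kT) / Z = 0.011928/0.64610 = 0.0185.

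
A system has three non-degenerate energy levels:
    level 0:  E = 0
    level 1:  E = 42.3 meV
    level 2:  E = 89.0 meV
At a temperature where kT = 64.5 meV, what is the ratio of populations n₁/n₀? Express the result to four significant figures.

0.5190

n₁/n₀ = exp[−(E₁−E₀)/kT] = exp(−(42.3 meV)/(64.5 meV)) = exp(-0.655814) = 0.5190.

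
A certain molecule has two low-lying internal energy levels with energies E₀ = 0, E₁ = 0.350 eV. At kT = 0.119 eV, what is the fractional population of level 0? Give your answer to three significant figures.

0.950

Eᵢ/kT = 0, 2.9412.
Z = Σ e^(−Eᵢ/kT) = e^(−0) + e^(−2.9412) = 1.0000 + 0.052802 = 1.0528.
P₀ = e^(−E₀/kT) / Z = 1.0000/1.0528 = 0.950.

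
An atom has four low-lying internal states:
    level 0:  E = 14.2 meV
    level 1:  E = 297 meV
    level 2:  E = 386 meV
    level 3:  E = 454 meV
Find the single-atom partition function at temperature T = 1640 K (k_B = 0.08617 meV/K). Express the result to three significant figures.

Z = 1.13

k_BT = 0.08617 × 1640 K = 141.32 meV.
Eᵢ/kT = 0.10048, 2.1016, 2.7314, 3.2126.
Z = Σ e^(−Eᵢ/kT) = e^(−0.10048) + e^(−2.1016) + e^(−2.7314) + e^(−3.2126) = 0.90440 + 0.12226 + 0.065128 + 0.040252 = 1.1320.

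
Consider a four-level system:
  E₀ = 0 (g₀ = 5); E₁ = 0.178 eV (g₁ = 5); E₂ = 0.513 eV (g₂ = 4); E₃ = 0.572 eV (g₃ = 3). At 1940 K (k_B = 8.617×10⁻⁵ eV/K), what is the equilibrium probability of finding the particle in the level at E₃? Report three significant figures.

k_BT = 8.617×10⁻⁵ × 1940 K = 0.16717 eV.
Eᵢ/kT = 0, 1.0648, 3.0687, 3.4217.
Z = Σ gᵢe^(−Eᵢ/kT) = 5·e^(−0) + 5·e^(−1.0648) + 4·e^(−3.0687) + 3·e^(−3.4217) = 5.0000 + 1.7240 + 0.18593 + 0.097971 = 7.0079.
P₃ = g₃ e^(−E₃/kT) / Z = 0.097971/7.0079 = 0.0140.

0.0140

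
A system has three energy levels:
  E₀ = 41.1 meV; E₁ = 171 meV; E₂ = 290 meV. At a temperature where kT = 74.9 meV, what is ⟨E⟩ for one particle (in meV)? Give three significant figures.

Eᵢ/kT = 0.54873, 2.2830, 3.8718.
Z = Σ e^(−Eᵢ/kT) = e^(−0.54873) + e^(−2.2830) + e^(−3.8718) = 0.57768 + 0.10198 + 0.020821 = 0.70048.
⟨E⟩ = Σ Eᵢ e^(−Eᵢ/kT) / Z = (41.1·0.57768 + 171·0.10198 + 290·0.020821) / 0.70048 = 67.4 meV.

67.4 meV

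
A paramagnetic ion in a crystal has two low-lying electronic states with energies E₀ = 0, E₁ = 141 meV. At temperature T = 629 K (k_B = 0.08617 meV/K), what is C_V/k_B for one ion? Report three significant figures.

k_BT = 0.08617 × 629 K = 54.201 meV.
Eᵢ/kT = 0, 2.6014.
Z = Σ e^(−Eᵢ/kT) = e^(−0) + e^(−2.6014) = 1.0000 + 0.074170 = 1.0742.
⟨E⟩ = 9.7356 meV, ⟨E²⟩ = 1372.7 meV².
C_V/k_B = (⟨E²⟩ − ⟨E⟩²)/(kT)² = (1372.7 − 94.782)/2937.7 = 0.435.

0.435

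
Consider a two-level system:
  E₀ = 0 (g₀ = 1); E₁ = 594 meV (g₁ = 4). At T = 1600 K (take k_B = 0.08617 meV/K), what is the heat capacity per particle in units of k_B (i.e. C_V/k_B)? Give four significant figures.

k_BT = 0.08617 × 1600 K = 137.872 meV.
Eᵢ/kT = 0, 4.30834.
Z = Σ gᵢe^(−Eᵢ/kT) = 1·e^(−0) + 4·e^(−4.30834) = 1.00000 + 0.0538235 = 1.05382.
⟨E⟩ = 30.3383 meV, ⟨E²⟩ = 18021.0 meV².
C_V/k_B = (⟨E²⟩ − ⟨E⟩²)/(kT)² = (18021.0 − 920.412)/19008.7 = 0.8996.

0.8996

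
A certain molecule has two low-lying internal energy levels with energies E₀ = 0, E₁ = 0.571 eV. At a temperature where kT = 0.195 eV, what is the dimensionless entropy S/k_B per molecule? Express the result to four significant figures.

Eᵢ/kT = 0, 2.92821.
Z = Σ e^(−Eᵢ/kT) = e^(−0) + e^(−2.92821) = 1.00000 + 0.0534927 = 1.05349.
⟨E⟩ = Σ EᵢPᵢ = 0.0289935 eV.
S/k_B = ln Z + ⟨E⟩/kT = ln(1.05349) + 0.0289935/0.195 = 0.0521085 + 0.148685 = 0.2008.

0.2008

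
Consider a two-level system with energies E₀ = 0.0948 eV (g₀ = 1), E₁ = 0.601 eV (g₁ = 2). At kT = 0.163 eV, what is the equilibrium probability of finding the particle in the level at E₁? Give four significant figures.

Eᵢ/kT = 0.581595, 3.68712.
Z = Σ gᵢe^(−Eᵢ/kT) = 1·e^(−0.581595) + 2·e^(−3.68712) = 0.559006 + 0.0500881 = 0.609094.
P₁ = g₁ e^(−E₁/kT) / Z = 0.0500881/0.609094 = 0.08223.

0.08223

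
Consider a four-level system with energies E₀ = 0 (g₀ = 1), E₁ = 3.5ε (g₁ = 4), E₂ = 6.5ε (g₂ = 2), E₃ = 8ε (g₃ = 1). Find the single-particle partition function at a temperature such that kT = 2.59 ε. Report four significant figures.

Z = 2.244

Eᵢ/kT = 0, 1.35135, 2.50965, 3.08880.
Z = Σ gᵢe^(−Eᵢ/kT) = 1·e^(−0) + 4·e^(−1.35135) + 2·e^(−2.50965) + 1·e^(−3.08880) = 1.00000 + 1.03556 + 0.162593 + 0.0455566 = 2.24371.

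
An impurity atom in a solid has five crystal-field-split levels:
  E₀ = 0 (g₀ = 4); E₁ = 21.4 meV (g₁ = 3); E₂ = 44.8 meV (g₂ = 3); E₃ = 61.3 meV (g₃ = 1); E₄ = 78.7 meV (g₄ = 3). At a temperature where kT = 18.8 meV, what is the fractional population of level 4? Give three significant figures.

0.00857

Eᵢ/kT = 0, 1.1383, 2.3830, 3.2606, 4.1862.
Z = Σ gᵢe^(−Eᵢ/kT) = 4·e^(−0) + 3·e^(−1.1383) + 3·e^(−2.3830) + 1·e^(−3.2606) + 3·e^(−4.1862) = 4.0000 + 0.96109 + 0.27682 + 0.038365 + 0.045612 = 5.3219.
P₄ = g₄ e^(−E₄/kT) / Z = 0.045612/5.3219 = 0.00857.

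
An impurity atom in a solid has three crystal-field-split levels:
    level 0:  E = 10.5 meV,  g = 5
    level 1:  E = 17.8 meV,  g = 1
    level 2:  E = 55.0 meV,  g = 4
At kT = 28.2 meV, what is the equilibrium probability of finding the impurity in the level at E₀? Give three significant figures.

0.758

Eᵢ/kT = 0.37234, 0.63121, 1.9504.
Z = Σ gᵢe^(−Eᵢ/kT) = 5·e^(−0.37234) + 1·e^(−0.63121) + 4·e^(−1.9504) = 3.4456 + 0.53195 + 0.56887 = 4.5464.
P₀ = g₀ e^(−E₀/kT) / Z = 3.4456/4.5464 = 0.758.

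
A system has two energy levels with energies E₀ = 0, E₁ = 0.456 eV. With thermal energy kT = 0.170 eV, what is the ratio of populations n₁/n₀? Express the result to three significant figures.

0.0684

n₁/n₀ = exp[−(E₁−E₀)/kT] = exp(−(0.456 eV)/(0.170 eV)) = exp(-2.6824) = 0.0684.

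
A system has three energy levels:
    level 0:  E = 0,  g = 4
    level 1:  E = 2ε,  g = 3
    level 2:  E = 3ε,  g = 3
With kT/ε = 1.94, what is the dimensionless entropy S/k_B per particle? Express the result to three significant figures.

Eᵢ/kT = 0, 1.0309, 1.5464.
Z = Σ gᵢe^(−Eᵢ/kT) = 4·e^(−0) + 3·e^(−1.0309) + 3·e^(−1.5464) = 4.0000 + 1.0701 + 0.63904 = 5.7091.
⟨E⟩ = Σ EᵢPᵢ = 0.71068 ε.
S/k_B = ln Z + ⟨E⟩/kT = ln(5.7091) + 0.71068/1.94 = 1.7421 + 0.36633 = 2.11.

2.11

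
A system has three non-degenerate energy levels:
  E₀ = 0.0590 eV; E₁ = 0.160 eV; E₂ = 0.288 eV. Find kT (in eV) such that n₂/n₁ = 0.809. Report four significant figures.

0.6039 eV

n₂/n₁ = exp[−(E₂−E₁)/kT] = 0.809.
⇒ (E₂−E₁)/kT = ln(1/0.809) = ln(1.23609) = 0.211953.
kT = 0.128 eV / 0.211953 = 0.6039 eV.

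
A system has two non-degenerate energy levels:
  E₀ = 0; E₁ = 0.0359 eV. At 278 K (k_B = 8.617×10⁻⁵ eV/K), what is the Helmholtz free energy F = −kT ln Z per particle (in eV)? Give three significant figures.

-0.00483 eV

k_BT = 8.617×10⁻⁵ × 278 K = 0.023955 eV.
Eᵢ/kT = 0, 1.4986.
Z = Σ e^(−Eᵢ/kT) = e^(−0) + e^(−1.4986) = 1.0000 + 0.22344 = 1.2234.
F = −kT ln Z = −0.023955 × ln(1.2234) = −0.023955 × 0.20163 = -0.00483 eV.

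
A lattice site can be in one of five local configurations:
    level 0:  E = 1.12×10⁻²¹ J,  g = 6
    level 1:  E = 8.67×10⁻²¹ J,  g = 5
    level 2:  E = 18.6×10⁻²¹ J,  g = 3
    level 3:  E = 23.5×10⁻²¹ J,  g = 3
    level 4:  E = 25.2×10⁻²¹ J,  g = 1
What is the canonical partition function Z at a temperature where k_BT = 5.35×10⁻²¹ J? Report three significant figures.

Eᵢ/kT = 0.20935, 1.6206, 3.4766, 4.3925, 4.7103.
Z = Σ gᵢe^(−Eᵢ/kT) = 6·e^(−0.20935) + 5·e^(−1.6206) + 3·e^(−3.4766) + 3·e^(−4.3925) + 1·e^(−4.7103) = 4.8667 + 0.98890 + 0.092737 + 0.037109 + 0.0090021 = 5.9944.

Z = 5.99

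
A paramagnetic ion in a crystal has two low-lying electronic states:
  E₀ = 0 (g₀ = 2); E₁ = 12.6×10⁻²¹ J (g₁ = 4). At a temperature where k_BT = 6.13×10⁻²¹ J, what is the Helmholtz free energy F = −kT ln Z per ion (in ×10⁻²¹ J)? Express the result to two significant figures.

-5.6 ×10⁻²¹ J

Eᵢ/kT = 0, 2.055.
Z = Σ gᵢe^(−Eᵢ/kT) = 2·e^(−0) + 4·e^(−2.055) = 2.000 + 0.5124 = 2.512.
F = −kT ln Z = −6.13 × ln(2.512) = −6.13 × 0.9211 = -5.6 ×10⁻²¹ J.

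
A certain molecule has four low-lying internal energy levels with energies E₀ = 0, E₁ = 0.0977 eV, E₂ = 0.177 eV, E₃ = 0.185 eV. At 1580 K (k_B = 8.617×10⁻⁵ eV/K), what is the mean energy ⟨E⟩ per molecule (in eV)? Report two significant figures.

k_BT = 8.617×10⁻⁵ × 1580 K = 0.1361 eV.
Eᵢ/kT = 0, 0.7179, 1.301, 1.359.
Z = Σ e^(−Eᵢ/kT) = e^(−0) + e^(−0.7179) + e^(−1.301) + e^(−1.359) = 1.000 + 0.4878 + 0.2723 + 0.2569 = 2.017.
⟨E⟩ = Σ Eᵢ e^(−Eᵢ/kT) / Z = (0·1.000 + 0.0977·0.4878 + 0.177·0.2723 + 0.185·0.2569) / 2.017 = 0.071 eV.

0.071 eV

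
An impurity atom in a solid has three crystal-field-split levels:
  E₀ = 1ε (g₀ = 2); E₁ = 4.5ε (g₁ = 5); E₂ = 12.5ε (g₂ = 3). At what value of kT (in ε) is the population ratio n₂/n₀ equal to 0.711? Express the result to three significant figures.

n₂/n₀ = (g₂/g₀) exp[−(E₂−E₀)/kT] = 0.711.
⇒ (E₂−E₀)/kT = ln((3/2)/0.711) = ln(2.1097) = 0.74655.
kT = 11.5ε / 0.74655 = 15.4 ε.

15.4 ε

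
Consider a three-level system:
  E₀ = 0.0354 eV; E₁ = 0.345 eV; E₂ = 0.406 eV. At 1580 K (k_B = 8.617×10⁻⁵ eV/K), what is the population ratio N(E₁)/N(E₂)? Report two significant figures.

1.6

k_BT = 8.617×10⁻⁵ × 1580 K = 0.1361 eV.
n₁/n₂ = exp[−(E₁−E₂)/kT] = exp(−(-0.061 eV)/(0.1361 eV)) = exp(0.4482) = 1.6.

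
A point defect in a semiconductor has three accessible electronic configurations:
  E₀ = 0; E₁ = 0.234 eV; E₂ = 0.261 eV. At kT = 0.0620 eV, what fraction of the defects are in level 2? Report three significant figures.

Eᵢ/kT = 0, 3.7742, 4.2097.
Z = Σ e^(−Eᵢ/kT) = e^(−0) + e^(−3.7742) + e^(−4.2097) = 1.0000 + 0.022955 + 0.014851 = 1.0378.
P₂ = e^(−E₂/kT) / Z = 0.014851/1.0378 = 0.0143.

0.0143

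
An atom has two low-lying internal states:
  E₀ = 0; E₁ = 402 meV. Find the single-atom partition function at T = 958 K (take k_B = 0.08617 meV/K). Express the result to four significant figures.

k_BT = 0.08617 × 958 K = 82.5509 meV.
Eᵢ/kT = 0, 4.86972.
Z = Σ e^(−Eᵢ/kT) = e^(−0) + e^(−4.86972) = 1.00000 + 0.00767551 = 1.00768.

Z = 1.008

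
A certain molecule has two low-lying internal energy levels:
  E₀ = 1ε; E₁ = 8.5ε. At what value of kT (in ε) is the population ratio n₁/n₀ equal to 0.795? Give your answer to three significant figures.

32.7 ε

n₁/n₀ = exp[−(E₁−E₀)/kT] = 0.795.
⇒ (E₁−E₀)/kT = ln(1/0.795) = ln(1.2579) = 0.22944.
kT = 7.5ε / 0.22944 = 32.7 ε.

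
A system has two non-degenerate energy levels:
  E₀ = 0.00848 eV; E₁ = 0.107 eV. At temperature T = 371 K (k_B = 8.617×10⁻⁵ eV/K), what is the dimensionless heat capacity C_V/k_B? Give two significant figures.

0.40

k_BT = 8.617×10⁻⁵ × 371 K = 0.03197 eV.
Eᵢ/kT = 0.2652, 3.347.
Z = Σ e^(−Eᵢ/kT) = e^(−0.2652) + e^(−3.347) = 0.7671 + 0.03519 = 0.8023.
⟨E⟩ = 0.01280 eV, ⟨E²⟩ = 0.0005709 eV².
C_V/k_B = (⟨E²⟩ − ⟨E⟩²)/(kT)² = (0.0005709 − 0.0001638)/0.001022 = 0.40.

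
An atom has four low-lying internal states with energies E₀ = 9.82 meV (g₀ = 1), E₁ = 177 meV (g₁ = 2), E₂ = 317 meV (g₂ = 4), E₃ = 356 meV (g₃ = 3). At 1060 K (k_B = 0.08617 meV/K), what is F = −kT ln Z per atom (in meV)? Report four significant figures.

k_BT = 0.08617 × 1060 K = 91.3402 meV.
Eᵢ/kT = 0.107510, 1.93781, 3.47054, 3.89752.
Z = Σ gᵢe^(−Eᵢ/kT) = 1·e^(−0.107510) + 2·e^(−1.93781) + 4·e^(−3.47054) + 3·e^(−3.89752) = 0.898068 + 0.288038 + 0.124401 + 0.0608765 = 1.37138.
F = −kT ln Z = −91.3402 × ln(1.37138) = −91.3402 × 0.315818 = -28.85 meV.

-28.85 meV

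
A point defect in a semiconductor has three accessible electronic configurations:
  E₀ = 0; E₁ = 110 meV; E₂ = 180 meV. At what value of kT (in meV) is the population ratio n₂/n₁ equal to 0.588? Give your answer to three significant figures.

n₂/n₁ = exp[−(E₂−E₁)/kT] = 0.588.
⇒ (E₂−E₁)/kT = ln(1/0.588) = ln(1.7007) = 0.53104.
kT = 70 meV / 0.53104 = 132 meV.

132 meV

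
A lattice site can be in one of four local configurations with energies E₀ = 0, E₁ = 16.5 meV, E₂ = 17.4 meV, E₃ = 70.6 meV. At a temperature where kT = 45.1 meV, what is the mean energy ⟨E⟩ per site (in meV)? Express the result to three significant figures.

Eᵢ/kT = 0, 0.36585, 0.38581, 1.5654.
Z = Σ e^(−Eᵢ/kT) = e^(−0) + e^(−0.36585) + e^(−0.38581) + e^(−1.5654) = 1.0000 + 0.69361 + 0.67990 + 0.20900 = 2.5825.
⟨E⟩ = Σ Eᵢ e^(−Eᵢ/kT) / Z = (0·1.0000 + 16.5·0.69361 + 17.4·0.67990 + 70.6·0.20900) / 2.5825 = 14.7 meV.

14.7 meV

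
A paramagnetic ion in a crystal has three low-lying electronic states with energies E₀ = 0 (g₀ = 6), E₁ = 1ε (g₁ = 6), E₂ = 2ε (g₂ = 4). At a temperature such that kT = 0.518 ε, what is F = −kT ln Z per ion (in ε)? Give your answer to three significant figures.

Eᵢ/kT = 0, 1.9305, 3.8610.
Z = Σ gᵢe^(−Eᵢ/kT) = 6·e^(−0) + 6·e^(−1.9305) + 4·e^(−3.8610) = 6.0000 + 0.87045 + 0.084188 = 6.9546.
F = −kT ln Z = −0.518 × ln(6.9546) = −0.518 × 1.9394 = -1.00 ε.

-1.00 ε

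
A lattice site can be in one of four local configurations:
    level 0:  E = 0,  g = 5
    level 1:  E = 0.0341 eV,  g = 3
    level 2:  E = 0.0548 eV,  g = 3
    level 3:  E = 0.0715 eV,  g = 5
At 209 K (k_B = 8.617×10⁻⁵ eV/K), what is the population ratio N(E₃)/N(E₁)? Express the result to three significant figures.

k_BT = 8.617×10⁻⁵ × 209 K = 0.018010 eV.
n₃/n₁ = (g₃/g₁) exp[−(E₃−E₁)/kT] = (5/3) × exp(−(0.0374 eV)/(0.018010 eV)) = (5/3) × exp(-2.0766) = 0.209.

0.209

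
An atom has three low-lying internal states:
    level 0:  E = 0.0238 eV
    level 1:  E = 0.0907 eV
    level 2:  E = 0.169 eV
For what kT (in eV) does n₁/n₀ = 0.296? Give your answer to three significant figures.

0.0550 eV

n₁/n₀ = exp[−(E₁−E₀)/kT] = 0.296.
⇒ (E₁−E₀)/kT = ln(1/0.296) = ln(3.3784) = 1.2174.
kT = 0.0669 eV / 1.2174 = 0.0550 eV.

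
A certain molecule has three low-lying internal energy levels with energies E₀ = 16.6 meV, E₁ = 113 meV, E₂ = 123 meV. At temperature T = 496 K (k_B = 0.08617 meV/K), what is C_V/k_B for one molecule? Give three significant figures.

k_BT = 0.08617 × 496 K = 42.740 meV.
Eᵢ/kT = 0.38839, 2.6439, 2.8779.
Z = Σ e^(−Eᵢ/kT) = e^(−0.38839) + e^(−2.6439) + e^(−2.8779) = 0.67815 + 0.071084 + 0.056253 = 0.80549.
⟨E⟩ = 32.538 meV, ⟨E²⟩ = 2415.4 meV².
C_V/k_B = (⟨E²⟩ − ⟨E⟩²)/(kT)² = (2415.4 − 1058.7)/1826.7 = 0.743.

0.743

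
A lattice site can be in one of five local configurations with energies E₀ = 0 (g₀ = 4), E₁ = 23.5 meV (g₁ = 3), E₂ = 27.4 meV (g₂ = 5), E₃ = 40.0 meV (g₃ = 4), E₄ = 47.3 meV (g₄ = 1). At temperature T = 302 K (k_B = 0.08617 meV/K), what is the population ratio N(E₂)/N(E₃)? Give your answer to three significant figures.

k_BT = 0.08617 × 302 K = 26.023 meV.
n₂/n₃ = (g₂/g₃) exp[−(E₂−E₃)/kT] = (5/4) × exp(−(-12.6 meV)/(26.023 meV)) = (5/4) × exp(0.48419) = 2.03.

2.03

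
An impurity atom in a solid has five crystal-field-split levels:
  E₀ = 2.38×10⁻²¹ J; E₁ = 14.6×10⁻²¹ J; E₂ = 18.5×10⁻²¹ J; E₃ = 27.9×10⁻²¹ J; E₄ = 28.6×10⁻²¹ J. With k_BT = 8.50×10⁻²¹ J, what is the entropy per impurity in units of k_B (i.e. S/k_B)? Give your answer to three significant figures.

Eᵢ/kT = 0.28000, 1.7176, 2.1765, 3.2824, 3.3647.
Z = Σ e^(−Eᵢ/kT) = e^(−0.28000) + e^(−1.7176) + e^(−2.1765) + e^(−3.2824) + e^(−3.3647) = 0.75578 + 0.17950 + 0.11344 + 0.037538 + 0.034572 = 1.1208.
⟨E⟩ = Σ EᵢPᵢ = 7.6322 ×10⁻²¹ J.
S/k_B = ln Z + ⟨E⟩/kT = ln(1.1208) + 7.6322/8.50 = 0.11404 + 0.89791 = 1.01.

1.01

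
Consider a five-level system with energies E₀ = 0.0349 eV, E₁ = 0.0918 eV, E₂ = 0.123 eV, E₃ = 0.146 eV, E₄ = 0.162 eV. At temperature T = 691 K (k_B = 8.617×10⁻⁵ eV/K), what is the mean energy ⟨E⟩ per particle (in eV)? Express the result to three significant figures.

0.0742 eV

k_BT = 8.617×10⁻⁵ × 691 K = 0.059543 eV.
Eᵢ/kT = 0.58613, 1.5417, 2.0657, 2.4520, 2.7207.
Z = Σ e^(−Eᵢ/kT) = e^(−0.58613) + e^(−1.5417) + e^(−2.0657) + e^(−2.4520) + e^(−2.7207) = 0.55648 + 0.21402 + 0.12673 + 0.086121 + 0.065829 = 1.0492.
⟨E⟩ = Σ Eᵢ e^(−Eᵢ/kT) / Z = (0.0349·0.55648 + 0.0918·0.21402 + 0.123·0.12673 + 0.146·0.086121 + 0.162·0.065829) / 1.0492 = 0.0742 eV.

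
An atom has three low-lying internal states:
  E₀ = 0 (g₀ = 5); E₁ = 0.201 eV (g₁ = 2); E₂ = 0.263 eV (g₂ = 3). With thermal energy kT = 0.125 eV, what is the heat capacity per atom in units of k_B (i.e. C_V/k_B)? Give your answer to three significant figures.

Eᵢ/kT = 0, 1.6080, 2.1040.
Z = Σ gᵢe^(−Eᵢ/kT) = 5·e^(−0) + 2·e^(−1.6080) + 3·e^(−2.1040) = 5.0000 + 0.40058 + 0.36590 = 5.7665.
⟨E⟩ = 0.030651 eV, ⟨E²⟩ = 0.0071955 eV².
C_V/k_B = (⟨E²⟩ − ⟨E⟩²)/(kT)² = (0.0071955 − 0.00093948)/0.015625 = 0.400.

0.400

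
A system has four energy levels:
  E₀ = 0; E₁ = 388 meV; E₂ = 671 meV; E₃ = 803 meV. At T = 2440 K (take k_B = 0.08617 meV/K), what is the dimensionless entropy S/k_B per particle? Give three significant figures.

0.615

k_BT = 0.08617 × 2440 K = 210.25 meV.
Eᵢ/kT = 0, 1.8454, 3.1914, 3.8193.
Z = Σ e^(−Eᵢ/kT) = e^(−0) + e^(−1.8454) + e^(−3.1914) + e^(−3.8193) = 1.0000 + 0.15796 + 0.041114 + 0.021943 = 1.2210.
⟨E⟩ = Σ EᵢPᵢ = 87.220 meV.
S/k_B = ln Z + ⟨E⟩/kT = ln(1.2210) + 87.220/210.25 = 0.19967 + 0.41484 = 0.615.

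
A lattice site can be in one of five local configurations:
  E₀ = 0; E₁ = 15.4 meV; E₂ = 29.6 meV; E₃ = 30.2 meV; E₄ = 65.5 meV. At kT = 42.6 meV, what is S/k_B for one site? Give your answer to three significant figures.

1.51

Eᵢ/kT = 0, 0.36150, 0.69484, 0.70892, 1.5376.
Z = Σ e^(−Eᵢ/kT) = e^(−0) + e^(−0.36150) + e^(−0.69484) + e^(−0.70892) + e^(−1.5376) = 1.0000 + 0.69663 + 0.49915 + 0.49218 + 0.21490 = 2.9029.
⟨E⟩ = Σ EᵢPᵢ = 18.755 meV.
S/k_B = ln Z + ⟨E⟩/kT = ln(2.9029) + 18.755/42.6 = 1.0657 + 0.44026 = 1.51.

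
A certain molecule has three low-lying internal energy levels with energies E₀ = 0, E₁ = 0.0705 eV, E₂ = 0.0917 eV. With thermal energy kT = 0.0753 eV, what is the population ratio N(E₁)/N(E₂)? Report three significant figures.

1.33

n₁/n₂ = exp[−(E₁−E₂)/kT] = exp(−(-0.0212 eV)/(0.0753 eV)) = exp(0.28154) = 1.33.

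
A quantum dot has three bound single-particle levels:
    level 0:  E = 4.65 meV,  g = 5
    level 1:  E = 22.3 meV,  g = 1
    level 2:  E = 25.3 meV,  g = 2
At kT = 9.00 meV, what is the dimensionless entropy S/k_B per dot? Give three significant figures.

Eᵢ/kT = 0.51667, 2.4778, 2.8111.
Z = Σ gᵢe^(−Eᵢ/kT) = 5·e^(−0.51667) + 1·e^(−2.4778) + 2·e^(−2.8111) = 2.9825 + 0.083928 + 0.12028 = 3.1867.
⟨E⟩ = Σ EᵢPᵢ = 5.8943 meV.
S/k_B = ln Z + ⟨E⟩/kT = ln(3.1867) + 5.8943/9.00 = 1.1590 + 0.65492 = 1.81.

1.81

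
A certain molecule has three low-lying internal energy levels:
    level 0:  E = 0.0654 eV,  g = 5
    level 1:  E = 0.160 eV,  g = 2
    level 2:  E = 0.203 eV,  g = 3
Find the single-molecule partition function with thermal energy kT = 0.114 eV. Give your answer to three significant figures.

Z = 3.81

Eᵢ/kT = 0.57368, 1.4035, 1.7807.
Z = Σ gᵢe^(−Eᵢ/kT) = 5·e^(−0.57368) + 2·e^(−1.4035) + 3·e^(−1.7807) = 2.8172 + 0.49147 + 0.50556 = 3.8142.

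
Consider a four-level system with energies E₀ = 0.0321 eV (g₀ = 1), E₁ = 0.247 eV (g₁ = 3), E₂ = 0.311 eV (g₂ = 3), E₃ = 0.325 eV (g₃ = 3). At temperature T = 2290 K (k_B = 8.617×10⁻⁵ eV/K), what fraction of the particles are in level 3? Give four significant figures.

0.1988

k_BT = 8.617×10⁻⁵ × 2290 K = 0.197329 eV.
Eᵢ/kT = 0.162672, 1.25172, 1.57605, 1.64700.
Z = Σ gᵢe^(−Eᵢ/kT) = 1·e^(−0.162672) + 3·e^(−1.25172) + 3·e^(−1.57605) + 3·e^(−1.64700) = 0.849870 + 0.858037 + 0.620371 + 0.577881 = 2.90616.
P₃ = g₃ e^(−E₃/kT) / Z = 0.577881/2.90616 = 0.1988.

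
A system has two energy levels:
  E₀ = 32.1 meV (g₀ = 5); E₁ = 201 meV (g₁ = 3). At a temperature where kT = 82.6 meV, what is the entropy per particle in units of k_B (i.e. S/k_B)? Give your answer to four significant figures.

1.832

Eᵢ/kT = 0.388620, 2.43341.
Z = Σ gᵢe^(−Eᵢ/kT) = 5·e^(−0.388620) + 3·e^(−2.43341) = 3.38996 + 0.263211 = 3.65317.
⟨E⟩ = Σ EᵢPᵢ = 44.2693 meV.
S/k_B = ln Z + ⟨E⟩/kT = ln(3.65317) + 44.2693/82.6 = 1.29560 + 0.535948 = 1.832.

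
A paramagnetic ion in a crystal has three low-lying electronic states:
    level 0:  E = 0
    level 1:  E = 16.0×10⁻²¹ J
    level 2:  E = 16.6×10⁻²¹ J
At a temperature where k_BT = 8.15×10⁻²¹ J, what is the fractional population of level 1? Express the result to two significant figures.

Eᵢ/kT = 0, 1.963, 2.037.
Z = Σ e^(−Eᵢ/kT) = e^(−0) + e^(−1.963) + e^(−2.037) = 1.000 + 0.1404 + 0.1304 = 1.271.
P₁ = e^(−E₁/kT) / Z = 0.1404/1.271 = 0.11.

0.11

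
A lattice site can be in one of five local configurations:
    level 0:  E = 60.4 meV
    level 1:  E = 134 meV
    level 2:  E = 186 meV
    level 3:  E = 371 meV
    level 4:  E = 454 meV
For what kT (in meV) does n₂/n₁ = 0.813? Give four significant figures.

n₂/n₁ = exp[−(E₂−E₁)/kT] = 0.813.
⇒ (E₂−E₁)/kT = ln(1/0.813) = ln(1.23001) = 0.207022.
kT = 52 meV / 0.207022 = 251.2 meV.

251.2 meV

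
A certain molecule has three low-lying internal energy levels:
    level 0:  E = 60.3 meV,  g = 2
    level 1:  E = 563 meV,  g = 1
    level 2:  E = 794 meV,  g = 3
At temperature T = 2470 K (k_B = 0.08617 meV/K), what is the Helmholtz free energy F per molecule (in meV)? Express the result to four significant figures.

k_BT = 0.08617 × 2470 K = 212.840 meV.
Eᵢ/kT = 0.283311, 2.64518, 3.73050.
Z = Σ gᵢe^(−Eᵢ/kT) = 2·e^(−0.283311) + 1·e^(−2.64518) + 3·e^(−3.73050) = 1.50657 + 0.0709926 + 0.0719425 = 1.64951.
F = −kT ln Z = −212.840 × ln(1.64951) = −212.840 × 0.500478 = -106.5 meV.

-106.5 meV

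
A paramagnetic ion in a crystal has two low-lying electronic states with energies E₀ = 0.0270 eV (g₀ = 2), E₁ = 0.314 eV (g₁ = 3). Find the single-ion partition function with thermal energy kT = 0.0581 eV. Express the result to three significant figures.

Eᵢ/kT = 0.46472, 5.4045.
Z = Σ gᵢe^(−Eᵢ/kT) = 2·e^(−0.46472) + 3·e^(−5.4045) = 1.2566 + 0.013489 = 1.2701.

Z = 1.27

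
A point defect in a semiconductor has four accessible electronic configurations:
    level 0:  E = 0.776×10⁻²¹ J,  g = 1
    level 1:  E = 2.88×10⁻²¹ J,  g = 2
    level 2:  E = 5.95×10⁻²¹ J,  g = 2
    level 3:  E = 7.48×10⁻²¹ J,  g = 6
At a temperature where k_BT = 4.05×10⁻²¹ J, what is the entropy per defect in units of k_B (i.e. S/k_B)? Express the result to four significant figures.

Eᵢ/kT = 0.191605, 0.711111, 1.46914, 1.84691.
Z = Σ gᵢe^(−Eᵢ/kT) = 1·e^(−0.191605) + 2·e^(−0.711111) + 2·e^(−1.46914) + 6·e^(−1.84691) = 0.825633 + 0.982197 + 0.460247 + 0.946343 = 3.21442.
⟨E⟩ = Σ EᵢPᵢ = 4.13342 ×10⁻²¹ J.
S/k_B = ln Z + ⟨E⟩/kT = ln(3.21442) + 4.13342/4.05 = 1.16765 + 1.02060 = 2.188.

2.188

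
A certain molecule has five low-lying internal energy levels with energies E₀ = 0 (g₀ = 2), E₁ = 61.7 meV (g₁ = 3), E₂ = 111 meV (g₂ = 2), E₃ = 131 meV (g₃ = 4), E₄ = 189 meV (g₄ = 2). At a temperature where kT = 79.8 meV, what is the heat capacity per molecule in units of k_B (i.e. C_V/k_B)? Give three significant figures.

Eᵢ/kT = 0, 0.77318, 1.3910, 1.6416, 2.3684.
Z = Σ gᵢe^(−Eᵢ/kT) = 2·e^(−0) + 3·e^(−0.77318) + 2·e^(−1.3910) + 4·e^(−1.6416) + 2·e^(−2.3684) = 2.0000 + 1.3846 + 0.49765 + 0.77468 + 0.18726 = 4.8442.
⟨E⟩ = 57.294 meV, ⟨E²⟩ = 6479.1 meV².
C_V/k_B = (⟨E²⟩ − ⟨E⟩²)/(kT)² = (6479.1 − 3282.6)/6368.0 = 0.502.

0.502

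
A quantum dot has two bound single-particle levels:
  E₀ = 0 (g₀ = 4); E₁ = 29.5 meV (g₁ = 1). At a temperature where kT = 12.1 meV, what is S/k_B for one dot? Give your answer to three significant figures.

1.46

Eᵢ/kT = 0, 2.4380.
Z = Σ gᵢe^(−Eᵢ/kT) = 4·e^(−0) + 1·e^(−2.4380) = 4.0000 + 0.087335 = 4.0873.
⟨E⟩ = Σ EᵢPᵢ = 0.63034 meV.
S/k_B = ln Z + ⟨E⟩/kT = ln(4.0873) + 0.63034/12.1 = 1.4079 + 0.052094 = 1.46.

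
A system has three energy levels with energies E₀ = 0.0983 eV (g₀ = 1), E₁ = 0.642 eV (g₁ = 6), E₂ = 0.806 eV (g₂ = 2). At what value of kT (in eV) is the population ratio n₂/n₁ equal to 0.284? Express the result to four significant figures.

1.024 eV

n₂/n₁ = (g₂/g₁) exp[−(E₂−E₁)/kT] = 0.284.
⇒ (E₂−E₁)/kT = ln((2/6)/0.284) = ln(1.17371) = 0.160170.
kT = 0.164 eV / 0.160170 = 1.024 eV.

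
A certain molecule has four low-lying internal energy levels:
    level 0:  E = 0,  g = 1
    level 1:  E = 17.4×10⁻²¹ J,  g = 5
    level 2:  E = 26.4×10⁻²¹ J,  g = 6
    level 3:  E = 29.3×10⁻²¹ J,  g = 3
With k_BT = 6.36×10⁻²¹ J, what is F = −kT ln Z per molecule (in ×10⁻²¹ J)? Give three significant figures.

Eᵢ/kT = 0, 2.7358, 4.1509, 4.6069.
Z = Σ gᵢe^(−Eᵢ/kT) = 1·e^(−0) + 5·e^(−2.7358) + 6·e^(−4.1509) + 3·e^(−4.6069) = 1.0000 + 0.32421 + 0.094501 + 0.029948 = 1.4487.
F = −kT ln Z = −6.36 × ln(1.4487) = −6.36 × 0.37067 = -2.36 ×10⁻²¹ J.

-2.36 ×10⁻²¹ J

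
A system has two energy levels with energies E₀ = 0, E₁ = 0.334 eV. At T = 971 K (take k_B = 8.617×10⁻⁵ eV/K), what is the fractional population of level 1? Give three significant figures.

0.0181

k_BT = 8.617×10⁻⁵ × 971 K = 0.083671 eV.
Eᵢ/kT = 0, 3.9918.
Z = Σ e^(−Eᵢ/kT) = e^(−0) + e^(−3.9918) = 1.0000 + 0.018466 = 1.0185.
P₁ = e^(−E₁/kT) / Z = 0.018466/1.0185 = 0.0181.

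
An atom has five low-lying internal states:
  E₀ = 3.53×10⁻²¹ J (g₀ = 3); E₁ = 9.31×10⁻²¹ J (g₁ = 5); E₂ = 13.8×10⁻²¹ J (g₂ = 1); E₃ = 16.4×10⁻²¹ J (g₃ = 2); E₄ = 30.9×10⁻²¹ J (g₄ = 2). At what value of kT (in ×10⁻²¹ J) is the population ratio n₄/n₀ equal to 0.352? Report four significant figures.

n₄/n₀ = (g₄/g₀) exp[−(E₄−E₀)/kT] = 0.352.
⇒ (E₄−E₀)/kT = ln((2/3)/0.352) = ln(1.89394) = 0.638659.
kT = 27.37 ×10⁻²¹ J / 0.638659 = 42.86 ×10⁻²¹ J.

42.86 ×10⁻²¹ J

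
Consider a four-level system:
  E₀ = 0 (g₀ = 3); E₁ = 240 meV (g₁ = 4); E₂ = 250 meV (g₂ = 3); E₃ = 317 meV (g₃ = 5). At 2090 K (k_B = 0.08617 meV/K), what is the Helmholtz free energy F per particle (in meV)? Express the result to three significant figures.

-312 meV

k_BT = 0.08617 × 2090 K = 180.10 meV.
Eᵢ/kT = 0, 1.3326, 1.3881, 1.7601.
Z = Σ gᵢe^(−Eᵢ/kT) = 3·e^(−0) + 4·e^(−1.3326) + 3·e^(−1.3881) + 5·e^(−1.7601) = 3.0000 + 1.0552 + 0.74865 + 0.86014 = 5.6640.
F = −kT ln Z = −180.10 × ln(5.6640) = −180.10 × 1.7341 = -312 meV.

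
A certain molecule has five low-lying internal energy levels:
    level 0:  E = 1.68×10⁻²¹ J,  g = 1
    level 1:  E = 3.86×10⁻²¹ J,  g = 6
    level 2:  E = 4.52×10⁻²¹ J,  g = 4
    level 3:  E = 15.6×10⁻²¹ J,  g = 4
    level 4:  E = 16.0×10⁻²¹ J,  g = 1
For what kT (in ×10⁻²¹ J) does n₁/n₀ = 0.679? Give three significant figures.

1.00 ×10⁻²¹ J

n₁/n₀ = (g₁/g₀) exp[−(E₁−E₀)/kT] = 0.679.
⇒ (E₁−E₀)/kT = ln((6/1)/0.679) = ln(8.8365) = 2.1789.
kT = 2.18 ×10⁻²¹ J / 2.1789 = 1.00 ×10⁻²¹ J.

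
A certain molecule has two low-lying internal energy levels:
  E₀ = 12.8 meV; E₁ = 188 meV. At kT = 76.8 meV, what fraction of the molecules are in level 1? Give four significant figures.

0.09269

Eᵢ/kT = 0.166667, 2.44792.
Z = Σ e^(−Eᵢ/kT) = e^(−0.166667) + e^(−2.44792) = 0.846481 + 0.0864733 = 0.932954.
P₁ = e^(−E₁/kT) / Z = 0.0864733/0.932954 = 0.09269.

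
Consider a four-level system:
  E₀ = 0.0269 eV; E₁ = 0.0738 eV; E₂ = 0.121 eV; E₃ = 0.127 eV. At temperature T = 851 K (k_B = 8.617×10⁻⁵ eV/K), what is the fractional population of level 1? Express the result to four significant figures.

k_BT = 8.617×10⁻⁵ × 851 K = 0.0733307 eV.
Eᵢ/kT = 0.366831, 1.00640, 1.65006, 1.73188.
Z = Σ e^(−Eᵢ/kT) = e^(−0.366831) + e^(−1.00640) + e^(−1.65006) + e^(−1.73188) = 0.692927 + 0.365533 + 0.192038 + 0.176951 = 1.42745.
P₁ = e^(−E₁/kT) / Z = 0.365533/1.42745 = 0.2561.

0.2561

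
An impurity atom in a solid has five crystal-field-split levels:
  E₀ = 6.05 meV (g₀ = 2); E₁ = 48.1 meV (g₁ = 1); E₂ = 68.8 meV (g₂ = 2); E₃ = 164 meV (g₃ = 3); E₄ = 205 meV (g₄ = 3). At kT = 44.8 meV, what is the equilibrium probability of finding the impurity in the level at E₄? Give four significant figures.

Eᵢ/kT = 0.135045, 1.07366, 1.53571, 3.66071, 4.57589.
Z = Σ gᵢe^(−Eᵢ/kT) = 2·e^(−0.135045) + 1·e^(−1.07366) + 2·e^(−1.53571) + 3·e^(−3.66071) + 3·e^(−4.57589) = 1.74735 + 0.341755 + 0.430606 + 0.0771427 + 0.0308914 = 2.62775.
P₄ = g₄ e^(−E₄/kT) / Z = 0.0308914/2.62775 = 0.01176.

0.01176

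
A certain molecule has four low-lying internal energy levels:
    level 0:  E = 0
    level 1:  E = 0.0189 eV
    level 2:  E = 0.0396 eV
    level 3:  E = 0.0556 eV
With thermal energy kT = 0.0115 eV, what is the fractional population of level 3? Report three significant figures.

0.00645

Eᵢ/kT = 0, 1.6435, 3.4435, 4.8348.
Z = Σ e^(−Eᵢ/kT) = e^(−0) + e^(−1.6435) + e^(−3.4435) + e^(−4.8348) = 1.0000 + 0.19330 + 0.031953 + 0.0079483 = 1.2332.
P₃ = e^(−E₃/kT) / Z = 0.0079483/1.2332 = 0.00645.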